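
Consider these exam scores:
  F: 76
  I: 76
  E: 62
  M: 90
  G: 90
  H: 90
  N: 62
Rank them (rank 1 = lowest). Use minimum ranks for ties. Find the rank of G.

Sorted (ascending): 62, 62, 76, 76, 90, 90, 90
The 2 values of 62 occupy positions 1–2 → each gets rank 1.
The 2 values of 76 occupy positions 3–4 → each gets rank 3.
The 3 values of 90 occupy positions 5–7 → each gets rank 5.
G has value 90 → rank 5.

5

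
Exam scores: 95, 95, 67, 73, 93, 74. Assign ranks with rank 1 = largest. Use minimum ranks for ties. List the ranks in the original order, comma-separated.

Sorted (descending): 95, 95, 93, 74, 73, 67
The 2 values of 95 occupy positions 1–2 → each gets rank 1.

1, 1, 6, 5, 3, 4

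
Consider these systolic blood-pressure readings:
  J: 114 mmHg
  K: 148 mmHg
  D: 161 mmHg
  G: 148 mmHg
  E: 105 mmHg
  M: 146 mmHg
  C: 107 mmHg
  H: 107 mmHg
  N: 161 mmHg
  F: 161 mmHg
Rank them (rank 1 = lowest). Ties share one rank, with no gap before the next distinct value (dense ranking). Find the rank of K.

Sorted (ascending): 105, 107, 107, 114, 146, 148, 148, 161, 161, 161
The 2 values of 107 share dense rank 2.
The 2 values of 148 share dense rank 5.
The 3 values of 161 share dense rank 6.
Remaining distinct values take the next consecutive integers.
K has value 148 mmHg → rank 5.

5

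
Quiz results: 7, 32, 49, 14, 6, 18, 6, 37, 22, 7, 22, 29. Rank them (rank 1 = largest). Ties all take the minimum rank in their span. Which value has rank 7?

18

Sorted (descending): 49, 37, 32, 29, 22, 22, 18, 14, 7, 7, 6, 6
The 2 values of 22 occupy positions 5–6 → each gets rank 5.
The 2 values of 7 occupy positions 9–10 → each gets rank 9.
The 2 values of 6 occupy positions 11–12 → each gets rank 11.
Rank 7 → value 18.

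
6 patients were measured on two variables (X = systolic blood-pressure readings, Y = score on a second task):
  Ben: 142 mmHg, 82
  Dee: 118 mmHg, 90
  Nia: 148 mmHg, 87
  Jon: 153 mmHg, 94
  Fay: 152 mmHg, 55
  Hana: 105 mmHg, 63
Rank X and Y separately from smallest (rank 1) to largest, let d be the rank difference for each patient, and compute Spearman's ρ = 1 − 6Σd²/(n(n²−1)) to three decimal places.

0.257

Ranks of variable 1: 3, 2, 4, 6, 5, 1
Ranks of variable 2: 3, 5, 4, 6, 1, 2
d = r₁ − r₂: 0, -3, 0, 0, 4, -1
d²: 0, 9, 0, 0, 16, 1; Σd² = 26
ρ = 1 − 6·26/(6·35) = 1 − 156/210 = 0.257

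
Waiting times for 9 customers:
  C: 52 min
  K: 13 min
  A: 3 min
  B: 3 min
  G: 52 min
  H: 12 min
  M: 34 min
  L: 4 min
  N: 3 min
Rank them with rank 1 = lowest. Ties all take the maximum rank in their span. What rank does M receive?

Sorted (ascending): 3, 3, 3, 4, 12, 13, 34, 52, 52
The 3 values of 3 occupy positions 1–3 → each gets rank 3.
The 2 values of 52 occupy positions 8–9 → each gets rank 9.
M has value 34 min → rank 7.

7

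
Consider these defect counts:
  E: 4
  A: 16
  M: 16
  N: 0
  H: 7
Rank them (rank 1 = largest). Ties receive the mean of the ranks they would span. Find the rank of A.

1.5

Sorted (descending): 16, 16, 7, 4, 0
The 2 values of 16 occupy positions 1–2 → average rank (1+2)/2 = 1.5.
A has value 16 → rank 1.5.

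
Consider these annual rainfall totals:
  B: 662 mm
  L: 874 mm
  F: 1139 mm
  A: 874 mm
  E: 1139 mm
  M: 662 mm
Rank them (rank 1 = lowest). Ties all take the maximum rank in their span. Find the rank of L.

4

Sorted (ascending): 662, 662, 874, 874, 1139, 1139
The 2 values of 662 occupy positions 1–2 → each gets rank 2.
The 2 values of 874 occupy positions 3–4 → each gets rank 4.
The 2 values of 1139 occupy positions 5–6 → each gets rank 6.
L has value 874 mm → rank 4.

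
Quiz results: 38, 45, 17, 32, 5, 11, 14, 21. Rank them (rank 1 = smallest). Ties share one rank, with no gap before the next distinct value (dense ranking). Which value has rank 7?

38

Sorted (ascending): 5, 11, 14, 17, 21, 32, 38, 45
No ties — each value takes its position as its rank.
Rank 7 → value 38.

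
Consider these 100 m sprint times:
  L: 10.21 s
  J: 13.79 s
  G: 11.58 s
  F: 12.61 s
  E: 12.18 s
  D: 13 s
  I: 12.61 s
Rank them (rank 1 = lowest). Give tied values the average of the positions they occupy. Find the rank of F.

Sorted (ascending): 10.21, 11.58, 12.18, 12.61, 12.61, 13, 13.79
The 2 values of 12.61 occupy positions 4–5 → average rank (4+5)/2 = 4.5.
F has value 12.61 s → rank 4.5.

4.5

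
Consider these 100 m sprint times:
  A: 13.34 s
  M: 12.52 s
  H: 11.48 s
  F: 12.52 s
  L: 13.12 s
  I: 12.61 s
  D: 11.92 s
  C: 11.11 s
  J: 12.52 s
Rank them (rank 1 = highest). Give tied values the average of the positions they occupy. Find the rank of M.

5

Sorted (descending): 13.34, 13.12, 12.61, 12.52, 12.52, 12.52, 11.92, 11.48, 11.11
The 3 values of 12.52 occupy positions 4–6 → average rank 5.
M has value 12.52 s → rank 5.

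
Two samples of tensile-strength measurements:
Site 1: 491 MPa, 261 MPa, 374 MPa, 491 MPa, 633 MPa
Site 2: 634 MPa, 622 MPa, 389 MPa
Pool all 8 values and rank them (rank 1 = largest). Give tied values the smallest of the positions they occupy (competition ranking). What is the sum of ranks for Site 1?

Sorted (descending): 634, 633, 622, 491, 491, 389, 374, 261
The 2 values of 491 occupy positions 4–5 → each gets rank 4.
Site 1 values → pooled ranks: 491→4, 261→8, 374→7, 491→4, 633→2
Rank sum = 4 + 8 + 7 + 4 + 2 = 25

25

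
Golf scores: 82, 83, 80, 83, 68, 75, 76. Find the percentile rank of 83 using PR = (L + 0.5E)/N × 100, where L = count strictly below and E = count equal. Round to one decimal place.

85.7

N = 7.
Strictly below 83: 5. Equal to 83: 2.
PR = (5 + 0.5·2)/7 × 100 = 85.7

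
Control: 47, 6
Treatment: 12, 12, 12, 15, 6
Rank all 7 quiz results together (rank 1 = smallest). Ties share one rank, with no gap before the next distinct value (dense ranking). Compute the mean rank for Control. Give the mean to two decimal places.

2.50

Sorted (ascending): 6, 6, 12, 12, 12, 15, 47
The 2 values of 6 share dense rank 1.
The 3 values of 12 share dense rank 2.
Remaining distinct values take the next consecutive integers.
Control values → pooled ranks: 47→4, 6→1
Mean rank = (4 + 1) / 2 = 2.50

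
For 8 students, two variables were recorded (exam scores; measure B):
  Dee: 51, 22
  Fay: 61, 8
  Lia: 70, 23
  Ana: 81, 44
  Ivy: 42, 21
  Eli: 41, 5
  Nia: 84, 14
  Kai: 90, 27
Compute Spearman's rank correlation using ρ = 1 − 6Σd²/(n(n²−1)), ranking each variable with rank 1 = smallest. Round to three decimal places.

Ranks of variable 1: 3, 4, 5, 6, 2, 1, 7, 8
Ranks of variable 2: 5, 2, 6, 8, 4, 1, 3, 7
d = r₁ − r₂: -2, 2, -1, -2, -2, 0, 4, 1
d²: 4, 4, 1, 4, 4, 0, 16, 1; Σd² = 34
ρ = 1 − 6·34/(8·63) = 1 − 204/504 = 0.595

0.595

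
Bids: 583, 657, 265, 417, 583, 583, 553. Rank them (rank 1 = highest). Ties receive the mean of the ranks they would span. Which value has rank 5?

553

Sorted (descending): 657, 583, 583, 583, 553, 417, 265
The 3 values of 583 occupy positions 2–4 → average rank 3.
Rank 5 → value 553.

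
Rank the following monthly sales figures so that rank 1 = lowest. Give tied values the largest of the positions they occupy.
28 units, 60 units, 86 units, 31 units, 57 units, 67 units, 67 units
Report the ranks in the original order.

1, 4, 7, 2, 3, 6, 6

Sorted (ascending): 28, 31, 57, 60, 67, 67, 86
The 2 values of 67 occupy positions 5–6 → each gets rank 6.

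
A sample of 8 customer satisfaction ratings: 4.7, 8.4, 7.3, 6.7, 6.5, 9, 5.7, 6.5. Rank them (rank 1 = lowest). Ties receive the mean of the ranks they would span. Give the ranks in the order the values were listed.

Sorted (ascending): 4.7, 5.7, 6.5, 6.5, 6.7, 7.3, 8.4, 9
The 2 values of 6.5 occupy positions 3–4 → average rank (3+4)/2 = 3.5.

1, 7, 6, 5, 3.5, 8, 2, 3.5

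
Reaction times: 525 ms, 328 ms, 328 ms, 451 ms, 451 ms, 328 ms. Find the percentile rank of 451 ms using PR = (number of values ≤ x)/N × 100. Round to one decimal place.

83.3

N = 6.
Strictly below 451: 3. Equal to 451: 2.
PR = 5/6 × 100 = 83.3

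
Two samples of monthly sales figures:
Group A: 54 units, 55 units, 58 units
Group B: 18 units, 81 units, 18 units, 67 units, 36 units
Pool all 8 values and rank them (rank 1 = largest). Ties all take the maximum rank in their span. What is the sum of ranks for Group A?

12

Sorted (descending): 81, 67, 58, 55, 54, 36, 18, 18
The 2 values of 18 occupy positions 7–8 → each gets rank 8.
Group A values → pooled ranks: 54→5, 55→4, 58→3
Rank sum = 5 + 4 + 3 = 12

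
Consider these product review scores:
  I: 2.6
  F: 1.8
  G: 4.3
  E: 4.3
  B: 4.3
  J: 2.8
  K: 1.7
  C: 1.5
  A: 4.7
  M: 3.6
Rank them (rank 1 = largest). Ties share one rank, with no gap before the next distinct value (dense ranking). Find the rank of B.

2

Sorted (descending): 4.7, 4.3, 4.3, 4.3, 3.6, 2.8, 2.6, 1.8, 1.7, 1.5
The 3 values of 4.3 share dense rank 2.
Remaining distinct values take the next consecutive integers.
B has value 4.3 → rank 2.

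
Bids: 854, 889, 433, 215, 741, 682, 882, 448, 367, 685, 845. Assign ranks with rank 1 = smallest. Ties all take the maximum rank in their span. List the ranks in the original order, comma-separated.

Sorted (ascending): 215, 367, 433, 448, 682, 685, 741, 845, 854, 882, 889
No ties — each value takes its position as its rank.

9, 11, 3, 1, 7, 5, 10, 4, 2, 6, 8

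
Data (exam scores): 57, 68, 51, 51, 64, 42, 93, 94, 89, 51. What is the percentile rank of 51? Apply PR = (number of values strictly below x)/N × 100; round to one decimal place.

N = 10.
Strictly below 51: 1. Equal to 51: 3.
PR = 1/10 × 100 = 10.0

10.0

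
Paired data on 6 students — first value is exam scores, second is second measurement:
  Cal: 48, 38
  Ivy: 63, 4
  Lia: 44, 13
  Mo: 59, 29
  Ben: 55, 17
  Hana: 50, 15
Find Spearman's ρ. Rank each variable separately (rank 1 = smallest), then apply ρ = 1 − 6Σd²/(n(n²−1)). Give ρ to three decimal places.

Ranks of variable 1: 2, 6, 1, 5, 4, 3
Ranks of variable 2: 6, 1, 2, 5, 4, 3
d = r₁ − r₂: -4, 5, -1, 0, 0, 0
d²: 16, 25, 1, 0, 0, 0; Σd² = 42
ρ = 1 − 6·42/(6·35) = 1 − 252/210 = -0.200

-0.200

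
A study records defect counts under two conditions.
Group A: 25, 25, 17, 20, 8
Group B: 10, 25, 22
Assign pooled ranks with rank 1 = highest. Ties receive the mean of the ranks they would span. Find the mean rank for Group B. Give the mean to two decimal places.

4.33

Sorted (descending): 25, 25, 25, 22, 20, 17, 10, 8
The 3 values of 25 occupy positions 1–3 → average rank 2.
Group B values → pooled ranks: 10→7, 25→2, 22→4
Mean rank = (7 + 2 + 4) / 3 = 4.33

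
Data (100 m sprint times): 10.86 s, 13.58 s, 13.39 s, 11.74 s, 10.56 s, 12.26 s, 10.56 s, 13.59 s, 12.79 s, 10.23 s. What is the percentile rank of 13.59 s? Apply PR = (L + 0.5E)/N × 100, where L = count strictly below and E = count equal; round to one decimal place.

95.0

N = 10.
Strictly below 13.59: 9. Equal to 13.59: 1.
PR = (9 + 0.5·1)/10 × 100 = 95.0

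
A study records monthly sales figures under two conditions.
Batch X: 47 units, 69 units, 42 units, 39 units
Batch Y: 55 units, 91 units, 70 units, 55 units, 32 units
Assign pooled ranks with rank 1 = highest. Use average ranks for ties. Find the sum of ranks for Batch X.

24

Sorted (descending): 91, 70, 69, 55, 55, 47, 42, 39, 32
The 2 values of 55 occupy positions 4–5 → average rank (4+5)/2 = 4.5.
Batch X values → pooled ranks: 47→6, 69→3, 42→7, 39→8
Rank sum = 6 + 3 + 7 + 8 = 24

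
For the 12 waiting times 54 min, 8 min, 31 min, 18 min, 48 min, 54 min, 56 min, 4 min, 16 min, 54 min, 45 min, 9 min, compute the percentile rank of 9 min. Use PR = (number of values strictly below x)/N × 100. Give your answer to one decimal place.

16.7

N = 12.
Strictly below 9: 2. Equal to 9: 1.
PR = 2/12 × 100 = 16.7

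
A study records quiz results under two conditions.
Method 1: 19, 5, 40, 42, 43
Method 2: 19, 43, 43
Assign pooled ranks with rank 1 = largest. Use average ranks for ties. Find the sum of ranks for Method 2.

Sorted (descending): 43, 43, 43, 42, 40, 19, 19, 5
The 3 values of 43 occupy positions 1–3 → average rank 2.
The 2 values of 19 occupy positions 6–7 → average rank (6+7)/2 = 6.5.
Method 2 values → pooled ranks: 19→6.5, 43→2, 43→2
Rank sum = 6.5 + 2 + 2 = 10.5

10.5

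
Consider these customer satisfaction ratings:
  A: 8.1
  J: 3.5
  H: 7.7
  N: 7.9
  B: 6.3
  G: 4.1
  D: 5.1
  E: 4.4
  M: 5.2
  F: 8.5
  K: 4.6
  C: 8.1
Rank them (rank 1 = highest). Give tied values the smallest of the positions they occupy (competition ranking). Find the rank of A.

2

Sorted (descending): 8.5, 8.1, 8.1, 7.9, 7.7, 6.3, 5.2, 5.1, 4.6, 4.4, 4.1, 3.5
The 2 values of 8.1 occupy positions 2–3 → each gets rank 2.
A has value 8.1 → rank 2.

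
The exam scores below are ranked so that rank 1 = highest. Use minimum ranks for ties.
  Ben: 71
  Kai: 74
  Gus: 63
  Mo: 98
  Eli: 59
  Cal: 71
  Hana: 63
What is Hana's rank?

Sorted (descending): 98, 74, 71, 71, 63, 63, 59
The 2 values of 71 occupy positions 3–4 → each gets rank 3.
The 2 values of 63 occupy positions 5–6 → each gets rank 5.
Hana has value 63 → rank 5.

5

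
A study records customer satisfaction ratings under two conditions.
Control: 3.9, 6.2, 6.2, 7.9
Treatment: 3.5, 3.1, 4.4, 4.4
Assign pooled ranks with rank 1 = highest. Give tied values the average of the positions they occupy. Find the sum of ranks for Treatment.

Sorted (descending): 7.9, 6.2, 6.2, 4.4, 4.4, 3.9, 3.5, 3.1
The 2 values of 6.2 occupy positions 2–3 → average rank (2+3)/2 = 2.5.
The 2 values of 4.4 occupy positions 4–5 → average rank (4+5)/2 = 4.5.
Treatment values → pooled ranks: 3.5→7, 3.1→8, 4.4→4.5, 4.4→4.5
Rank sum = 7 + 8 + 4.5 + 4.5 = 24

24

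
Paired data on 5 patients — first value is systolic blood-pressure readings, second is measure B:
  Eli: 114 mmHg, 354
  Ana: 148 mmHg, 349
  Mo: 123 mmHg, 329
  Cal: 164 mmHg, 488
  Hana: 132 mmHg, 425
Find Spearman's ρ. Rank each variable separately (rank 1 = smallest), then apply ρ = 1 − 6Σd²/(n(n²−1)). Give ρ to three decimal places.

Ranks of variable 1: 1, 4, 2, 5, 3
Ranks of variable 2: 3, 2, 1, 5, 4
d = r₁ − r₂: -2, 2, 1, 0, -1
d²: 4, 4, 1, 0, 1; Σd² = 10
ρ = 1 − 6·10/(5·24) = 1 − 60/120 = 0.500

0.500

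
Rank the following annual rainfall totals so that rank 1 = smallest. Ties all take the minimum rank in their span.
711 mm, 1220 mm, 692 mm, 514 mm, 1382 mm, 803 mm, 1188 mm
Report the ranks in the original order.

Sorted (ascending): 514, 692, 711, 803, 1188, 1220, 1382
No ties — each value takes its position as its rank.

3, 6, 2, 1, 7, 4, 5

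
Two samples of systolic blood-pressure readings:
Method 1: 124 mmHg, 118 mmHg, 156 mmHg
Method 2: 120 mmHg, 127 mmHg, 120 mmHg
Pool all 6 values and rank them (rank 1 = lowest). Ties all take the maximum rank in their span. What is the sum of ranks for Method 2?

11

Sorted (ascending): 118, 120, 120, 124, 127, 156
The 2 values of 120 occupy positions 2–3 → each gets rank 3.
Method 2 values → pooled ranks: 120→3, 127→5, 120→3
Rank sum = 3 + 5 + 3 = 11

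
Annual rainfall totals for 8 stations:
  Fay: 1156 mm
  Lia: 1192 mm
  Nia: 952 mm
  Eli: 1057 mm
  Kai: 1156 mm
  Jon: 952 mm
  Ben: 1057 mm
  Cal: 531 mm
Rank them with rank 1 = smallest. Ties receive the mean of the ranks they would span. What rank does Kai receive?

6.5

Sorted (ascending): 531, 952, 952, 1057, 1057, 1156, 1156, 1192
The 2 values of 952 occupy positions 2–3 → average rank (2+3)/2 = 2.5.
The 2 values of 1057 occupy positions 4–5 → average rank (4+5)/2 = 4.5.
The 2 values of 1156 occupy positions 6–7 → average rank (6+7)/2 = 6.5.
Kai has value 1156 mm → rank 6.5.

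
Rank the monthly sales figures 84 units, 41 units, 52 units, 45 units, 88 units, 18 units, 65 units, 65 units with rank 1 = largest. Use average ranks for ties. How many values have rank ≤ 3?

2

Sorted (descending): 88, 84, 65, 65, 52, 45, 41, 18
The 2 values of 65 occupy positions 3–4 → average rank (3+4)/2 = 3.5.
Ranks ≤ 3: {1, 2} → 2 values.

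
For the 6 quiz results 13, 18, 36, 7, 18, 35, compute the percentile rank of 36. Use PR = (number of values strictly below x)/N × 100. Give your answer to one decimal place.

N = 6.
Strictly below 36: 5. Equal to 36: 1.
PR = 5/6 × 100 = 83.3

83.3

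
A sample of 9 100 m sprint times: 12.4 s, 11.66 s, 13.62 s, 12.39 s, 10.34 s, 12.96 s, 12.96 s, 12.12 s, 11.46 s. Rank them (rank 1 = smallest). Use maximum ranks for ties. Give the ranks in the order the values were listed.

6, 3, 9, 5, 1, 8, 8, 4, 2

Sorted (ascending): 10.34, 11.46, 11.66, 12.12, 12.39, 12.4, 12.96, 12.96, 13.62
The 2 values of 12.96 occupy positions 7–8 → each gets rank 8.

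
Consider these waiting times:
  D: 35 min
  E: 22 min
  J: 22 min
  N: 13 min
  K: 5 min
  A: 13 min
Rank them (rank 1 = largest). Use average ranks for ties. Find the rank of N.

Sorted (descending): 35, 22, 22, 13, 13, 5
The 2 values of 22 occupy positions 2–3 → average rank (2+3)/2 = 2.5.
The 2 values of 13 occupy positions 4–5 → average rank (4+5)/2 = 4.5.
N has value 13 min → rank 4.5.

4.5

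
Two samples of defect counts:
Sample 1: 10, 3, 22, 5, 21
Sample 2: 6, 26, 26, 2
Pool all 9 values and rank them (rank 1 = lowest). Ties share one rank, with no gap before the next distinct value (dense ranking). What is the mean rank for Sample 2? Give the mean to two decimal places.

Sorted (ascending): 2, 3, 5, 6, 10, 21, 22, 26, 26
The 2 values of 26 share dense rank 8.
Remaining distinct values take the next consecutive integers.
Sample 2 values → pooled ranks: 6→4, 26→8, 26→8, 2→1
Mean rank = (4 + 8 + 8 + 1) / 4 = 5.25

5.25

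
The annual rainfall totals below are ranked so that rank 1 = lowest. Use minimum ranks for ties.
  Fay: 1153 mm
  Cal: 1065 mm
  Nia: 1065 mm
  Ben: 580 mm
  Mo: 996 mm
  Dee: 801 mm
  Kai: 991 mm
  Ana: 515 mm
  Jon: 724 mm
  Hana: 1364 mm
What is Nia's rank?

Sorted (ascending): 515, 580, 724, 801, 991, 996, 1065, 1065, 1153, 1364
The 2 values of 1065 occupy positions 7–8 → each gets rank 7.
Nia has value 1065 mm → rank 7.

7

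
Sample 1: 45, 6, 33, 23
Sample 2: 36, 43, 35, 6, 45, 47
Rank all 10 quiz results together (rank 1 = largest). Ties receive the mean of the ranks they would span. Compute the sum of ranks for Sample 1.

Sorted (descending): 47, 45, 45, 43, 36, 35, 33, 23, 6, 6
The 2 values of 45 occupy positions 2–3 → average rank (2+3)/2 = 2.5.
The 2 values of 6 occupy positions 9–10 → average rank (9+10)/2 = 9.5.
Sample 1 values → pooled ranks: 45→2.5, 6→9.5, 33→7, 23→8
Rank sum = 2.5 + 9.5 + 7 + 8 = 27

27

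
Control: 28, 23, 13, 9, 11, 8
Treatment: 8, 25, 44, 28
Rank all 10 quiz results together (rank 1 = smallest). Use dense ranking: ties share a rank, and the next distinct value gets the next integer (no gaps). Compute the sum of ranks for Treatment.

Sorted (ascending): 8, 8, 9, 11, 13, 23, 25, 28, 28, 44
The 2 values of 8 share dense rank 1.
The 2 values of 28 share dense rank 7.
Remaining distinct values take the next consecutive integers.
Treatment values → pooled ranks: 8→1, 25→6, 44→8, 28→7
Rank sum = 1 + 6 + 8 + 7 = 22

22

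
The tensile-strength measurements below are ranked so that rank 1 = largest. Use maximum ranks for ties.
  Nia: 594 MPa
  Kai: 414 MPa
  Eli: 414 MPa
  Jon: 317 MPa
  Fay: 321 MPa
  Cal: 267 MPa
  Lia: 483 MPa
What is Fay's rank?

Sorted (descending): 594, 483, 414, 414, 321, 317, 267
The 2 values of 414 occupy positions 3–4 → each gets rank 4.
Fay has value 321 MPa → rank 5.

5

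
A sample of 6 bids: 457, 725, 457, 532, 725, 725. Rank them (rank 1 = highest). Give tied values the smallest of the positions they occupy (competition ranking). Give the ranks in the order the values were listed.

5, 1, 5, 4, 1, 1

Sorted (descending): 725, 725, 725, 532, 457, 457
The 3 values of 725 occupy positions 1–3 → each gets rank 1.
The 2 values of 457 occupy positions 5–6 → each gets rank 5.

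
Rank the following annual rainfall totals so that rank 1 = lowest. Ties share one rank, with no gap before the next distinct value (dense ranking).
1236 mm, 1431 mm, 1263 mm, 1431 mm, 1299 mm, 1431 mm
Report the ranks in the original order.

1, 4, 2, 4, 3, 4

Sorted (ascending): 1236, 1263, 1299, 1431, 1431, 1431
The 3 values of 1431 share dense rank 4.
Remaining distinct values take the next consecutive integers.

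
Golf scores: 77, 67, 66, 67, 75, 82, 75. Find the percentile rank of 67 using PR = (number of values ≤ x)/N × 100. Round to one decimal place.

42.9

N = 7.
Strictly below 67: 1. Equal to 67: 2.
PR = 3/7 × 100 = 42.9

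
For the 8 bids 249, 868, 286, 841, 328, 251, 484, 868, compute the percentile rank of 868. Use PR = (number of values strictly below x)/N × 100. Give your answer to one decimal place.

N = 8.
Strictly below 868: 6. Equal to 868: 2.
PR = 6/8 × 100 = 75.0

75.0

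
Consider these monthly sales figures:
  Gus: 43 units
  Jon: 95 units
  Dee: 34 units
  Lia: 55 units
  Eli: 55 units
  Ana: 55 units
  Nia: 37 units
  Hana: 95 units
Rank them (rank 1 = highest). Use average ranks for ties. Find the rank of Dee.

8

Sorted (descending): 95, 95, 55, 55, 55, 43, 37, 34
The 2 values of 95 occupy positions 1–2 → average rank (1+2)/2 = 1.5.
The 3 values of 55 occupy positions 3–5 → average rank 4.
Dee has value 34 units → rank 8.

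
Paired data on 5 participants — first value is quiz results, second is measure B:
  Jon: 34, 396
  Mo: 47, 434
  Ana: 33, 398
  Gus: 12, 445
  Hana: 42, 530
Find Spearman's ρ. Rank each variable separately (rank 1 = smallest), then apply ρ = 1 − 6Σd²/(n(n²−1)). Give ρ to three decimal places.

Ranks of variable 1: 3, 5, 2, 1, 4
Ranks of variable 2: 1, 3, 2, 4, 5
d = r₁ − r₂: 2, 2, 0, -3, -1
d²: 4, 4, 0, 9, 1; Σd² = 18
ρ = 1 − 6·18/(5·24) = 1 − 108/120 = 0.100

0.100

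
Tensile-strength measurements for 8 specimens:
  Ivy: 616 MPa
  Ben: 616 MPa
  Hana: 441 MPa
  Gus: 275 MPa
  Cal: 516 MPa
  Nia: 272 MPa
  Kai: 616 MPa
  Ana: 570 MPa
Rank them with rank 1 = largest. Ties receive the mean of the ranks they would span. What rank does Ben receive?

Sorted (descending): 616, 616, 616, 570, 516, 441, 275, 272
The 3 values of 616 occupy positions 1–3 → average rank 2.
Ben has value 616 MPa → rank 2.

2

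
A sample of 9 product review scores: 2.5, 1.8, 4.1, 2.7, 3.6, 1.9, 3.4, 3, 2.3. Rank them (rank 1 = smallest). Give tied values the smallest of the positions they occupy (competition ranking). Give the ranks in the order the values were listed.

Sorted (ascending): 1.8, 1.9, 2.3, 2.5, 2.7, 3, 3.4, 3.6, 4.1
No ties — each value takes its position as its rank.

4, 1, 9, 5, 8, 2, 7, 6, 3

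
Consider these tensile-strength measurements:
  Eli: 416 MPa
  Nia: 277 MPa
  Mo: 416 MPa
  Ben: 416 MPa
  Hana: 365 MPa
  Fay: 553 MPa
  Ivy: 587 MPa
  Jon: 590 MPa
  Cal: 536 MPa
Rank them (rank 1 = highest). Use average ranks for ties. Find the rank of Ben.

6

Sorted (descending): 590, 587, 553, 536, 416, 416, 416, 365, 277
The 3 values of 416 occupy positions 5–7 → average rank 6.
Ben has value 416 MPa → rank 6.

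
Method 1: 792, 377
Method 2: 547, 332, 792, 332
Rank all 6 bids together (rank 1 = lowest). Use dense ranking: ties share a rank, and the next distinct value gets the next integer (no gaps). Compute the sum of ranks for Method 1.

Sorted (ascending): 332, 332, 377, 547, 792, 792
The 2 values of 332 share dense rank 1.
The 2 values of 792 share dense rank 4.
Remaining distinct values take the next consecutive integers.
Method 1 values → pooled ranks: 792→4, 377→2
Rank sum = 4 + 2 = 6

6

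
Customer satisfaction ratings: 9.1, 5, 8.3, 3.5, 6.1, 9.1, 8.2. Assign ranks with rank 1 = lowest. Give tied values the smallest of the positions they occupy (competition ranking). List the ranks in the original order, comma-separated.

Sorted (ascending): 3.5, 5, 6.1, 8.2, 8.3, 9.1, 9.1
The 2 values of 9.1 occupy positions 6–7 → each gets rank 6.

6, 2, 5, 1, 3, 6, 4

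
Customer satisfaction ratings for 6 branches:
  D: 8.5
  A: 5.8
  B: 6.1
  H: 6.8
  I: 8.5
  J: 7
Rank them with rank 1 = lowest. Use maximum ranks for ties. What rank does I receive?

6

Sorted (ascending): 5.8, 6.1, 6.8, 7, 8.5, 8.5
The 2 values of 8.5 occupy positions 5–6 → each gets rank 6.
I has value 8.5 → rank 6.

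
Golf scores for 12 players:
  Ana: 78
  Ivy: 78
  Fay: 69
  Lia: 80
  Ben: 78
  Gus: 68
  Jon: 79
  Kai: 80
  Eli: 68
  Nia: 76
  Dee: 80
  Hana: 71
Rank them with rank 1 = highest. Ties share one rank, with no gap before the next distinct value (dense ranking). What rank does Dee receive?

Sorted (descending): 80, 80, 80, 79, 78, 78, 78, 76, 71, 69, 68, 68
The 3 values of 80 share dense rank 1.
The 3 values of 78 share dense rank 3.
The 2 values of 68 share dense rank 7.
Remaining distinct values take the next consecutive integers.
Dee has value 80 → rank 1.

1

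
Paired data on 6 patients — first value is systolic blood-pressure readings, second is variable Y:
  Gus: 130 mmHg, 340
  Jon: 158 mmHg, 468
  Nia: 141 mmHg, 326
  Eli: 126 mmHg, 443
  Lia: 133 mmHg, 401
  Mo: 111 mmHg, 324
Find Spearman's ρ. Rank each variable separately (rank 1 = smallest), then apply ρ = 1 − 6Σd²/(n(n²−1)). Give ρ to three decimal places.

0.486

Ranks of variable 1: 3, 6, 5, 2, 4, 1
Ranks of variable 2: 3, 6, 2, 5, 4, 1
d = r₁ − r₂: 0, 0, 3, -3, 0, 0
d²: 0, 0, 9, 9, 0, 0; Σd² = 18
ρ = 1 − 6·18/(6·35) = 1 − 108/210 = 0.486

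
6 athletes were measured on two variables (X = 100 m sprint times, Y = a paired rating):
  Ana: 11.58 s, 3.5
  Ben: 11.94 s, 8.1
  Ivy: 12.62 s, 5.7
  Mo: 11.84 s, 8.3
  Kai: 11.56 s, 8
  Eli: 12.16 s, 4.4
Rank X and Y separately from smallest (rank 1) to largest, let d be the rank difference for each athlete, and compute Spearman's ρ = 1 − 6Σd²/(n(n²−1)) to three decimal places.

Ranks of variable 1: 2, 4, 6, 3, 1, 5
Ranks of variable 2: 1, 5, 3, 6, 4, 2
d = r₁ − r₂: 1, -1, 3, -3, -3, 3
d²: 1, 1, 9, 9, 9, 9; Σd² = 38
ρ = 1 − 6·38/(6·35) = 1 − 228/210 = -0.086

-0.086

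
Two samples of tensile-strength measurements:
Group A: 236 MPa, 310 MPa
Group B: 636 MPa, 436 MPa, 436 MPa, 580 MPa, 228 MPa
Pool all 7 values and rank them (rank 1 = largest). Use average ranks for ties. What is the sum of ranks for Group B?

17

Sorted (descending): 636, 580, 436, 436, 310, 236, 228
The 2 values of 436 occupy positions 3–4 → average rank (3+4)/2 = 3.5.
Group B values → pooled ranks: 636→1, 436→3.5, 436→3.5, 580→2, 228→7
Rank sum = 1 + 3.5 + 3.5 + 2 + 7 = 17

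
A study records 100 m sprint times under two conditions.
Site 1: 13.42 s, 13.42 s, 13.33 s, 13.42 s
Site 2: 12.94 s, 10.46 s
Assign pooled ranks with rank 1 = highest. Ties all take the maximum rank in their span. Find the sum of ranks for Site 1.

Sorted (descending): 13.42, 13.42, 13.42, 13.33, 12.94, 10.46
The 3 values of 13.42 occupy positions 1–3 → each gets rank 3.
Site 1 values → pooled ranks: 13.42→3, 13.42→3, 13.33→4, 13.42→3
Rank sum = 3 + 3 + 4 + 3 = 13

13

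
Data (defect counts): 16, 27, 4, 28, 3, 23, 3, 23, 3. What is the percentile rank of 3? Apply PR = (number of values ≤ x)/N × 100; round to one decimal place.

33.3

N = 9.
Strictly below 3: 0. Equal to 3: 3.
PR = 3/9 × 100 = 33.3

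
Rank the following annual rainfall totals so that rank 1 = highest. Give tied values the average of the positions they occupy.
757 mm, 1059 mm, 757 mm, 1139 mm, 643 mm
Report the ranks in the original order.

Sorted (descending): 1139, 1059, 757, 757, 643
The 2 values of 757 occupy positions 3–4 → average rank (3+4)/2 = 3.5.

3.5, 2, 3.5, 1, 5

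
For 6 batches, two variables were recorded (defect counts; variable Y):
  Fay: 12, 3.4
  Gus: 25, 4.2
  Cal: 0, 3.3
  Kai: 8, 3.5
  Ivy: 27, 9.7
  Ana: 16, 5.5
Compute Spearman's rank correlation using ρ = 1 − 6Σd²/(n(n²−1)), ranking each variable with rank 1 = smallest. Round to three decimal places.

Ranks of variable 1: 3, 5, 1, 2, 6, 4
Ranks of variable 2: 2, 4, 1, 3, 6, 5
d = r₁ − r₂: 1, 1, 0, -1, 0, -1
d²: 1, 1, 0, 1, 0, 1; Σd² = 4
ρ = 1 − 6·4/(6·35) = 1 − 24/210 = 0.886

0.886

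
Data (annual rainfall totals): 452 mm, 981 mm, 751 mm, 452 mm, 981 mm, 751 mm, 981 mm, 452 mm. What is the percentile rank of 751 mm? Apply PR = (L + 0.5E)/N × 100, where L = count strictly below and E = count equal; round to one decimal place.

N = 8.
Strictly below 751: 3. Equal to 751: 2.
PR = (3 + 0.5·2)/8 × 100 = 50.0

50.0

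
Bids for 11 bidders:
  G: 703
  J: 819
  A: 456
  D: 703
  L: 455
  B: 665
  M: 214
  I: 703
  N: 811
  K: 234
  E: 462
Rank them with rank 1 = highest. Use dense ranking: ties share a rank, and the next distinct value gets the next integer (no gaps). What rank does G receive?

3

Sorted (descending): 819, 811, 703, 703, 703, 665, 462, 456, 455, 234, 214
The 3 values of 703 share dense rank 3.
Remaining distinct values take the next consecutive integers.
G has value 703 → rank 3.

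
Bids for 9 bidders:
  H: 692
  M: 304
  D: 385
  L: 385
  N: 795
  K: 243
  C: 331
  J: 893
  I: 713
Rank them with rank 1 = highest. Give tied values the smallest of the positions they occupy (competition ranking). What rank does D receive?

Sorted (descending): 893, 795, 713, 692, 385, 385, 331, 304, 243
The 2 values of 385 occupy positions 5–6 → each gets rank 5.
D has value 385 → rank 5.

5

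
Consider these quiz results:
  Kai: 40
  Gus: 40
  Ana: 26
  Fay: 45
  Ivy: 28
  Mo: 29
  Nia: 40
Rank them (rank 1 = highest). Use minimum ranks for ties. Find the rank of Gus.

2

Sorted (descending): 45, 40, 40, 40, 29, 28, 26
The 3 values of 40 occupy positions 2–4 → each gets rank 2.
Gus has value 40 → rank 2.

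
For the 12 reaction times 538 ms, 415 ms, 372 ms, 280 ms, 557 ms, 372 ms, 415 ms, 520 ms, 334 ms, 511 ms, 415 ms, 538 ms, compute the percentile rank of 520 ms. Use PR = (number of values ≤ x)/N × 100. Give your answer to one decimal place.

75.0

N = 12.
Strictly below 520: 8. Equal to 520: 1.
PR = 9/12 × 100 = 75.0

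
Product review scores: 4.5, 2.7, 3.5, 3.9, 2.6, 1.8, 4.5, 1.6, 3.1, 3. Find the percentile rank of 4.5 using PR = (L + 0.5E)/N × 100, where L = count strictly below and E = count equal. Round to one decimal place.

N = 10.
Strictly below 4.5: 8. Equal to 4.5: 2.
PR = (8 + 0.5·2)/10 × 100 = 90.0

90.0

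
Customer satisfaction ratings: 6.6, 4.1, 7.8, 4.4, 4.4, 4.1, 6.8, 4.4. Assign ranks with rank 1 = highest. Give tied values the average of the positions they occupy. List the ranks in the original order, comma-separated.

3, 7.5, 1, 5, 5, 7.5, 2, 5

Sorted (descending): 7.8, 6.8, 6.6, 4.4, 4.4, 4.4, 4.1, 4.1
The 3 values of 4.4 occupy positions 4–6 → average rank 5.
The 2 values of 4.1 occupy positions 7–8 → average rank (7+8)/2 = 7.5.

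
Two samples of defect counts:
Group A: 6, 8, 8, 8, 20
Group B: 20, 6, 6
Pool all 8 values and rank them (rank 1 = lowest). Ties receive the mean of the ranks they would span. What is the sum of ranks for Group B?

Sorted (ascending): 6, 6, 6, 8, 8, 8, 20, 20
The 3 values of 6 occupy positions 1–3 → average rank 2.
The 3 values of 8 occupy positions 4–6 → average rank 5.
The 2 values of 20 occupy positions 7–8 → average rank (7+8)/2 = 7.5.
Group B values → pooled ranks: 20→7.5, 6→2, 6→2
Rank sum = 7.5 + 2 + 2 = 11.5

11.5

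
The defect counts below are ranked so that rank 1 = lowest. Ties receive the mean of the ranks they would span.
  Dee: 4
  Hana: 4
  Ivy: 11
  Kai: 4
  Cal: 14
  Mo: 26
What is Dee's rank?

Sorted (ascending): 4, 4, 4, 11, 14, 26
The 3 values of 4 occupy positions 1–3 → average rank 2.
Dee has value 4 → rank 2.

2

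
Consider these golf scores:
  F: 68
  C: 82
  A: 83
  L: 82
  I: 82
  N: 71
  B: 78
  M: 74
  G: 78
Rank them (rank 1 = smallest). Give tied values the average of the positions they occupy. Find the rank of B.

4.5

Sorted (ascending): 68, 71, 74, 78, 78, 82, 82, 82, 83
The 2 values of 78 occupy positions 4–5 → average rank (4+5)/2 = 4.5.
The 3 values of 82 occupy positions 6–8 → average rank 7.
B has value 78 → rank 4.5.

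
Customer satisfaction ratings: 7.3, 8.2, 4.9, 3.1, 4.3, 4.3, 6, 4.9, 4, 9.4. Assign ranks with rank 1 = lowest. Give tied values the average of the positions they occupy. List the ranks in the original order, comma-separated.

8, 9, 5.5, 1, 3.5, 3.5, 7, 5.5, 2, 10

Sorted (ascending): 3.1, 4, 4.3, 4.3, 4.9, 4.9, 6, 7.3, 8.2, 9.4
The 2 values of 4.3 occupy positions 3–4 → average rank (3+4)/2 = 3.5.
The 2 values of 4.9 occupy positions 5–6 → average rank (5+6)/2 = 5.5.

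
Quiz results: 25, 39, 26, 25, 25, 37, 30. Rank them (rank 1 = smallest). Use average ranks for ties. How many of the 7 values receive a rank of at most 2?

3

Sorted (ascending): 25, 25, 25, 26, 30, 37, 39
The 3 values of 25 occupy positions 1–3 → average rank 2.
Ranks ≤ 2: {2, 2, 2} → 3 values.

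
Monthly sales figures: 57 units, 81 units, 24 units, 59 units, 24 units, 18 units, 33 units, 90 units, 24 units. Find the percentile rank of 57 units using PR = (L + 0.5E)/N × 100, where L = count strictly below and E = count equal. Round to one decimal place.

N = 9.
Strictly below 57: 5. Equal to 57: 1.
PR = (5 + 0.5·1)/9 × 100 = 61.1

61.1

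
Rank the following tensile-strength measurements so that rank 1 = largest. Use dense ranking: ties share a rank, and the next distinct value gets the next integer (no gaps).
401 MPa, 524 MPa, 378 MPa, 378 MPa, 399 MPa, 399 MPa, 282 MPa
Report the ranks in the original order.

Sorted (descending): 524, 401, 399, 399, 378, 378, 282
The 2 values of 399 share dense rank 3.
The 2 values of 378 share dense rank 4.
Remaining distinct values take the next consecutive integers.

2, 1, 4, 4, 3, 3, 5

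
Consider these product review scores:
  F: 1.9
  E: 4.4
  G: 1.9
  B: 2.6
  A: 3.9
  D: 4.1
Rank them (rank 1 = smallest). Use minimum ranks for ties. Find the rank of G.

1

Sorted (ascending): 1.9, 1.9, 2.6, 3.9, 4.1, 4.4
The 2 values of 1.9 occupy positions 1–2 → each gets rank 1.
G has value 1.9 → rank 1.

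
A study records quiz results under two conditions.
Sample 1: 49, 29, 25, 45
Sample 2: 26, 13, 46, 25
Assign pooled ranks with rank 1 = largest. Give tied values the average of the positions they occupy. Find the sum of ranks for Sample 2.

21.5

Sorted (descending): 49, 46, 45, 29, 26, 25, 25, 13
The 2 values of 25 occupy positions 6–7 → average rank (6+7)/2 = 6.5.
Sample 2 values → pooled ranks: 26→5, 13→8, 46→2, 25→6.5
Rank sum = 5 + 8 + 2 + 6.5 = 21.5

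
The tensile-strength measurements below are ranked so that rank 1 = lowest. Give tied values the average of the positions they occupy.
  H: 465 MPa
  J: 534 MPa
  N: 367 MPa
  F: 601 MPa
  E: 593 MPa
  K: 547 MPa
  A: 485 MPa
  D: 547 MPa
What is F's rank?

8

Sorted (ascending): 367, 465, 485, 534, 547, 547, 593, 601
The 2 values of 547 occupy positions 5–6 → average rank (5+6)/2 = 5.5.
F has value 601 MPa → rank 8.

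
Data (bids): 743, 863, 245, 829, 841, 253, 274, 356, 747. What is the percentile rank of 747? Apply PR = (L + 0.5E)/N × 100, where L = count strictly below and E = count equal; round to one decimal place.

61.1

N = 9.
Strictly below 747: 5. Equal to 747: 1.
PR = (5 + 0.5·1)/9 × 100 = 61.1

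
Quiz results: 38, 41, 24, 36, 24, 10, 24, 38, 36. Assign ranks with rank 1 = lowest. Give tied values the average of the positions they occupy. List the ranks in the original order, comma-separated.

7.5, 9, 3, 5.5, 3, 1, 3, 7.5, 5.5

Sorted (ascending): 10, 24, 24, 24, 36, 36, 38, 38, 41
The 3 values of 24 occupy positions 2–4 → average rank 3.
The 2 values of 36 occupy positions 5–6 → average rank (5+6)/2 = 5.5.
The 2 values of 38 occupy positions 7–8 → average rank (7+8)/2 = 7.5.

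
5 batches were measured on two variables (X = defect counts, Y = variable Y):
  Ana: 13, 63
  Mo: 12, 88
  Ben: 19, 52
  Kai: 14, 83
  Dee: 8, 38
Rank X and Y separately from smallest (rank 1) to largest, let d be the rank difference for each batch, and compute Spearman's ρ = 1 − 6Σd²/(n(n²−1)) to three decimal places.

Ranks of variable 1: 3, 2, 5, 4, 1
Ranks of variable 2: 3, 5, 2, 4, 1
d = r₁ − r₂: 0, -3, 3, 0, 0
d²: 0, 9, 9, 0, 0; Σd² = 18
ρ = 1 − 6·18/(5·24) = 1 − 108/120 = 0.100

0.100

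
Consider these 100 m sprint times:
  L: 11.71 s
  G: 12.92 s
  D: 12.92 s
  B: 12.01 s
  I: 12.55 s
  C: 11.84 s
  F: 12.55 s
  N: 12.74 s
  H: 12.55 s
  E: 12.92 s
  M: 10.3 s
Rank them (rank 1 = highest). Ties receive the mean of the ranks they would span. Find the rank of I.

6

Sorted (descending): 12.92, 12.92, 12.92, 12.74, 12.55, 12.55, 12.55, 12.01, 11.84, 11.71, 10.3
The 3 values of 12.92 occupy positions 1–3 → average rank 2.
The 3 values of 12.55 occupy positions 5–7 → average rank 6.
I has value 12.55 s → rank 6.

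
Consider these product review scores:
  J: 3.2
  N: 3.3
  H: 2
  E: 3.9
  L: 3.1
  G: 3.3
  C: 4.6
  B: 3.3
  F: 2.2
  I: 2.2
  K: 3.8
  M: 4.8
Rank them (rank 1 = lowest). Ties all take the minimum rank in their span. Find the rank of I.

2

Sorted (ascending): 2, 2.2, 2.2, 3.1, 3.2, 3.3, 3.3, 3.3, 3.8, 3.9, 4.6, 4.8
The 2 values of 2.2 occupy positions 2–3 → each gets rank 2.
The 3 values of 3.3 occupy positions 6–8 → each gets rank 6.
I has value 2.2 → rank 2.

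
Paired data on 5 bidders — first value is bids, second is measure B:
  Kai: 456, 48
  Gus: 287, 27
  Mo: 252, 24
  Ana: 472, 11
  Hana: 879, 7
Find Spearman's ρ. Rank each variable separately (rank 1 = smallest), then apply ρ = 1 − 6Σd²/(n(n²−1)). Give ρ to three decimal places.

-0.600

Ranks of variable 1: 3, 2, 1, 4, 5
Ranks of variable 2: 5, 4, 3, 2, 1
d = r₁ − r₂: -2, -2, -2, 2, 4
d²: 4, 4, 4, 4, 16; Σd² = 32
ρ = 1 − 6·32/(5·24) = 1 − 192/120 = -0.600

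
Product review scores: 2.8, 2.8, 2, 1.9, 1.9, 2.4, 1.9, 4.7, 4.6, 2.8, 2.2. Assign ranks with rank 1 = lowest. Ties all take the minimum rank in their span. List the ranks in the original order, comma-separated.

Sorted (ascending): 1.9, 1.9, 1.9, 2, 2.2, 2.4, 2.8, 2.8, 2.8, 4.6, 4.7
The 3 values of 1.9 occupy positions 1–3 → each gets rank 1.
The 3 values of 2.8 occupy positions 7–9 → each gets rank 7.

7, 7, 4, 1, 1, 6, 1, 11, 10, 7, 5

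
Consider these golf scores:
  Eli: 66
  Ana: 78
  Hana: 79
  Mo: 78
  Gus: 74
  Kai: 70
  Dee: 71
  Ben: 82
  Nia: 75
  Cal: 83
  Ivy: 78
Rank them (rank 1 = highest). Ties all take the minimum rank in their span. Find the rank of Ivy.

Sorted (descending): 83, 82, 79, 78, 78, 78, 75, 74, 71, 70, 66
The 3 values of 78 occupy positions 4–6 → each gets rank 4.
Ivy has value 78 → rank 4.

4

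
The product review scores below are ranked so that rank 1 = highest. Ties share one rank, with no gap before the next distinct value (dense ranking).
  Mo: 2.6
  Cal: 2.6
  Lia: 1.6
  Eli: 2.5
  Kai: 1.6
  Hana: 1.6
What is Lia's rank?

3

Sorted (descending): 2.6, 2.6, 2.5, 1.6, 1.6, 1.6
The 2 values of 2.6 share dense rank 1.
The 3 values of 1.6 share dense rank 3.
Remaining distinct values take the next consecutive integers.
Lia has value 1.6 → rank 3.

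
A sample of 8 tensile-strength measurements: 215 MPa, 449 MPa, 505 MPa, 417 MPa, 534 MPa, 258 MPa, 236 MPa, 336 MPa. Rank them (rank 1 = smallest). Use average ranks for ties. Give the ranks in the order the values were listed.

1, 6, 7, 5, 8, 3, 2, 4

Sorted (ascending): 215, 236, 258, 336, 417, 449, 505, 534
No ties — each value takes its position as its rank.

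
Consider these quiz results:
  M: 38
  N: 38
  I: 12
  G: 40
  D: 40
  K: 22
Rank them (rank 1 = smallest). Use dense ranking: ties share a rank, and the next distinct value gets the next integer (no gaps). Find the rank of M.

Sorted (ascending): 12, 22, 38, 38, 40, 40
The 2 values of 38 share dense rank 3.
The 2 values of 40 share dense rank 4.
Remaining distinct values take the next consecutive integers.
M has value 38 → rank 3.

3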